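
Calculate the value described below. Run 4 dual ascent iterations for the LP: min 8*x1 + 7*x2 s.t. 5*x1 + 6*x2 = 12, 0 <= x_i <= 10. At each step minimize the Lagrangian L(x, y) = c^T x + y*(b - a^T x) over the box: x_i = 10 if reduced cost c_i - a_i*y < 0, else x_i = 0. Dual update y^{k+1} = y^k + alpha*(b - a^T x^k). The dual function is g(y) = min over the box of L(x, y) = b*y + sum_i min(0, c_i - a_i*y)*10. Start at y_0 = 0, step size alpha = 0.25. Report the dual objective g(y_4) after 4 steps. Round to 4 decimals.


Dual ascent for LP: min 8*x1 + 7*x2, 5*x1 + 6*x2 = 12, 0 <= x_i <= 10
Step 1: y^k = 0.0, reduced costs: (8.0, 7.0)
  x^k = (0.0, 0.0), subgradient = b - a^T x = 12.0
  y^{k+1} = 0.0 + 0.25*12.0 = 3.0
Step 2: y^k = 3.0, reduced costs: (-7.0, -11.0)
  x^k = (10.0, 10.0), subgradient = b - a^T x = -98.0
  y^{k+1} = 3.0 + 0.25*-98.0 = -21.5
Step 3: y^k = -21.5, reduced costs: (115.5, 136.0)
  x^k = (0.0, 0.0), subgradient = b - a^T x = 12.0
  y^{k+1} = -21.5 + 0.25*12.0 = -18.5
Step 4: y^k = -18.5, reduced costs: (100.5, 118.0)
  x^k = (0.0, 0.0), subgradient = b - a^T x = 12.0
  y^{k+1} = -18.5 + 0.25*12.0 = -15.5
Dual objective at y_4 = -15.5: reduced costs (85.5, 100.0), box minimizer x = (0.0, 0.0)
g(y_4) = b*y + (c1 - a1*y)*x1 + (c2 - a2*y)*x2 = 12*(-15.5) + 85.5*0.0 + 100.0*0.0 = -186.0 + 0.0 + 0.0 = -186.0


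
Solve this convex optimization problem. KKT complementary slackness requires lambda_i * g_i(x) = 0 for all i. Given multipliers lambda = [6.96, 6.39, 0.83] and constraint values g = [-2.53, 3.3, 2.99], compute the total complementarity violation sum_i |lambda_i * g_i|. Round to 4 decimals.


KKT complementary slackness check:
lambda_1 * g_1 = 6.96 * -2.53 = -17.6088
lambda_2 * g_2 = 6.39 * 3.3 = 21.087
lambda_3 * g_3 = 0.83 * 2.99 = 2.4817
Total violation = 17.6088 + 21.087 + 2.4817 = 41.1775


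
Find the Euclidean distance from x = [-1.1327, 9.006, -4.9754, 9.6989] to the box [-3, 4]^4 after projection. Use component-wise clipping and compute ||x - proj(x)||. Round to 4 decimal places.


Project each component onto [-3, 4].
clip(-1.1327) = -1.1327, clip(9.006) = 4.0, clip(-4.9754) = -3.0, clip(9.6989) = 4.0
Projection = [-1.1327, 4.0, -3.0, 4.0]
Squared diffs: [0.0, 25.06, 3.9022, 32.4775]
Distance = sqrt(61.4397) = 7.8383


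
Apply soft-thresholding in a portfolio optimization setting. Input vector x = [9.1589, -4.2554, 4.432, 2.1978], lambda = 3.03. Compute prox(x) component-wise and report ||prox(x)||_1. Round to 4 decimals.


Soft-thresholding with lambda = 3.03:
prox(9.1589) = sign(9.1589)*max(|9.1589| - 3.03, 0) = 6.1289
prox(-4.2554) = sign(-4.2554)*max(|-4.2554| - 3.03, 0) = -1.2254
prox(4.432) = sign(4.432)*max(|4.432| - 3.03, 0) = 1.402
prox(2.1978) = sign(2.1978)*max(|2.1978| - 3.03, 0) = 0.0
prox(x) = [6.1289, -1.2254, 1.402, 0.0]
||prox(x)||_1 = 6.1289 + 1.2254 + 1.402 + 0.0 = 8.7563


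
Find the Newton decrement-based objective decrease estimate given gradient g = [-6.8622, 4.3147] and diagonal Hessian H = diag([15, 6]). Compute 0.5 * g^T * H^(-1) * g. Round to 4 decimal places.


Step 1: H is diagonal, so H^(-1) * g = [-0.4575, 0.7191].
Step 2: g^T H^(-1) g = sum_i g_i^2 / H_ii
  = (-6.8622)^2/15 + (4.3147)^2/6
  = 3.1393 + 3.1028 = 6.2421
Step 3: Objective decrease = 0.5 * g^T H^(-1) g = 3.121


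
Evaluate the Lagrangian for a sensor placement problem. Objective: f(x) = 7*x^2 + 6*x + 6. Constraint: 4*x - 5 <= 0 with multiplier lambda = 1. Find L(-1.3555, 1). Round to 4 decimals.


Step 1: Evaluate f(x).
f(-1.3555) = 7*(-1.3555)^2 + 6*(-1.3555) + 6 = 10.7287
Step 2: Evaluate g(x).
g(-1.3555) = 4*-1.3555 - 5 = -10.422
Step 3: Compute Lagrangian.
L = 10.7287 + 1*-10.422 = 0.3067


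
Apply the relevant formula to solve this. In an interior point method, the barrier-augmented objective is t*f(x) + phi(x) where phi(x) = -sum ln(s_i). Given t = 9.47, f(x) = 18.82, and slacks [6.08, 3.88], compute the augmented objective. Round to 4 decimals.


Step 1: Compute log-barrier.
ln values: [1.805, 1.3558]
phi = -(1.805 + 1.3558) = -3.1608
Step 2: Compute augmented objective.
t*f(x) = 9.47*18.82 = 178.2254
Total = 178.2254 - 3.1608 = 175.0646


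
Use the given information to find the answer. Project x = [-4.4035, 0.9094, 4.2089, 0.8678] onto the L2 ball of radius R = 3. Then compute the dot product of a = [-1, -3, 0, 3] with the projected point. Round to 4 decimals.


Step 1: Compute ||x|| (intermediates to 6 decimals).
||x|| = sqrt((-4.4035)^2 + 0.9094^2 + 4.2089^2 + 0.8678^2) = 6.219786
Step 2: Project.
Since ||x|| > R, scale = R/||x|| = 3/6.219786 = 0.482332, proj(x) = scale * x
proj(x) = [-2.123949, 0.438633, 2.030087, 0.418568]
Step 3: Dot product.
a^T * proj(x) = -1*(-2.123949) - 3*0.438633 + 0*2.030087 + 3*0.418568 = 2.0638


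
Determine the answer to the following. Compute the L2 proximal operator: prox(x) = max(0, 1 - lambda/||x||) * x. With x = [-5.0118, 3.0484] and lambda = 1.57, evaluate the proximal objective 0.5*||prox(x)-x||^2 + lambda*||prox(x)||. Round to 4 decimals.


Step 1: Compute ||x||.
||x|| = 5.8661
Step 2: Compute scaling factor.
scale = max(0, 1 - 1.57/5.8661) = 0.7324
Step 3: prox(x) = [-3.6704, 2.2325]
||prox(x)|| = 4.2961
Step 4: Proximal objective.
0.5*||prox-x||^2 = 1.2325
lambda*||prox|| = 6.7449
Total = 7.9773


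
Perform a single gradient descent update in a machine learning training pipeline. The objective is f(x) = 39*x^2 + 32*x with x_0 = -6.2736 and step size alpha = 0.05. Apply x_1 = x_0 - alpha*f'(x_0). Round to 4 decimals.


We compute the gradient at x_0 and apply the update.
f'(x) = 78*x + 32
f'(-6.2736) = 78*-6.2736 + 32 = -457.3408
x_1 = -6.2736 - 0.05*-457.3408 = 16.5934


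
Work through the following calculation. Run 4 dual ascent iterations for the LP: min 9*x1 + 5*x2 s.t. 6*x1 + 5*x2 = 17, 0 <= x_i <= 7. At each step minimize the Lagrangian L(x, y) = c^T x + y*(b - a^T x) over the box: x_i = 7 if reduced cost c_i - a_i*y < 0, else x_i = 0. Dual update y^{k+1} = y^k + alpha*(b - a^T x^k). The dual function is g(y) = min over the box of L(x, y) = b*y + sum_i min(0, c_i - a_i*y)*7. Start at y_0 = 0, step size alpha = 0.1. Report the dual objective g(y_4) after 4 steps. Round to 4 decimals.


Dual ascent for LP: min 9*x1 + 5*x2, 6*x1 + 5*x2 = 17, 0 <= x_i <= 7
Step 1: y^k = 0.0, reduced costs: (9.0, 5.0)
  x^k = (0.0, 0.0), subgradient = b - a^T x = 17.0
  y^{k+1} = 0.0 + 0.1*17.0 = 1.7
Step 2: y^k = 1.7, reduced costs: (-1.2, -3.5)
  x^k = (7.0, 7.0), subgradient = b - a^T x = -60.0
  y^{k+1} = 1.7 + 0.1*-60.0 = -4.3
Step 3: y^k = -4.3, reduced costs: (34.8, 26.5)
  x^k = (0.0, 0.0), subgradient = b - a^T x = 17.0
  y^{k+1} = -4.3 + 0.1*17.0 = -2.6
Step 4: y^k = -2.6, reduced costs: (24.6, 18.0)
  x^k = (0.0, 0.0), subgradient = b - a^T x = 17.0
  y^{k+1} = -2.6 + 0.1*17.0 = -0.9
Dual objective at y_4 = -0.9: reduced costs (14.4, 9.5), box minimizer x = (0.0, 0.0)
g(y_4) = b*y + (c1 - a1*y)*x1 + (c2 - a2*y)*x2 = 17*(-0.9) + 14.4*0.0 + 9.5*0.0 = -15.3 + 0.0 + 0.0 = -15.3


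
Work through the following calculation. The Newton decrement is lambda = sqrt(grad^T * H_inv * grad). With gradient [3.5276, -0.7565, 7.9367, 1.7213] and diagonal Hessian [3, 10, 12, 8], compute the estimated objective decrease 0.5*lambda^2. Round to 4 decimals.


Step 1: H is diagonal, so H^(-1) * g = [1.1759, -0.0757, 0.6614, 0.2152].
Step 2: g^T H^(-1) g = sum_i g_i^2 / H_ii
  = (3.5276)^2/3 + (-0.7565)^2/10 + (7.9367)^2/12 + (1.7213)^2/8
  = 4.148 + 0.0572 + 5.2493 + 0.3704 = 9.8248
Step 3: Objective decrease = 0.5 * g^T H^(-1) g = 4.9124


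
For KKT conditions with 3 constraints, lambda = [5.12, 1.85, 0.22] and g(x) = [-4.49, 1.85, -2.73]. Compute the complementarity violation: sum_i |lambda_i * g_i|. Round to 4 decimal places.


KKT complementary slackness check:
lambda_1 * g_1 = 5.12 * -4.49 = -22.9888
lambda_2 * g_2 = 1.85 * 1.85 = 3.4225
lambda_3 * g_3 = 0.22 * -2.73 = -0.6006
Total violation = 22.9888 + 3.4225 + 0.6006 = 27.0119


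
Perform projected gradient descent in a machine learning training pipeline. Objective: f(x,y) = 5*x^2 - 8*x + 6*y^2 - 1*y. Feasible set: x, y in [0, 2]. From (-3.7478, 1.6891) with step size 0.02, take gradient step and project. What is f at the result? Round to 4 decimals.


Step 1: Compute gradient at (-3.7478, 1.6891).
grad_x = 2*5*-3.7478 - 8 = -45.478
grad_y = 2*6*1.6891 - 1 = 19.2692
Step 2: Gradient step.
x_raw = -3.7478 - 0.02*-45.478 = -2.8382
y_raw = 1.6891 - 0.02*19.2692 = 1.3037
Step 3: Project onto [0, 2].
x_proj = clip(-2.8382) = 0.0
y_proj = clip(1.3037) = 1.3037
Step 4: Evaluate f.
f(0.0, 1.3037) = 8.8943


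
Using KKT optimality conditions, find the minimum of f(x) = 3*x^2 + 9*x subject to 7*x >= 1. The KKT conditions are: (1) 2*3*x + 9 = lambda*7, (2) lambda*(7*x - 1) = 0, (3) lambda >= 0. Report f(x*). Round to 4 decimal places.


Step 1: Try lambda = 0 (constraint inactive).
x_unc = -9/(2*3) = -1.5
Check: 7*-1.5 = -10.5 < 1 -- violated!
Step 2: Constraint must be active: 7*x = 1
x* = 1/7 = 0.1429 (rounded; the exact value 1/7 is used below)
lambda = (2*3*(1/7) + 9)/7 = 1.4082
Step 3: Compute optimal value.
f(x*) = 3*(1/7)^2 + 9*(1/7) = 1.3469


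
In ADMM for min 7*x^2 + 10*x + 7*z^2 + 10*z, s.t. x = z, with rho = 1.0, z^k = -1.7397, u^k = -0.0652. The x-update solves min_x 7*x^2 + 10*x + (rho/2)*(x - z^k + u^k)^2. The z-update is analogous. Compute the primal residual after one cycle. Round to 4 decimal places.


ADMM iteration with rho = 1.0, z^k = -1.7397, u^k = -0.0652
Step 1: x-update.
Minimize 7*x^2 + 10*x + (1.0/2)*(x + 1.7397 - 0.0652)^2
FOC: (2*7 + 1.0)*x = -10 + 1.0*(-1.7397 + 0.0652)
x^{k+1} = -0.7783
Step 2: z-update.
Minimize 7*z^2 + 10*z + (1.0/2)*(-0.7783 - z - 0.0652)^2
FOC: (2*7 + 1.0)*z = -10 + 1.0*(-0.7783 - 0.0652)
z^{k+1} = -0.7229
Step 3: u-update.
u^{k+1} = -0.0652 - 0.7783 + 0.7229 = -0.1206
Step 4: Primal residual = |-0.7783 + 0.7229| = 0.0554


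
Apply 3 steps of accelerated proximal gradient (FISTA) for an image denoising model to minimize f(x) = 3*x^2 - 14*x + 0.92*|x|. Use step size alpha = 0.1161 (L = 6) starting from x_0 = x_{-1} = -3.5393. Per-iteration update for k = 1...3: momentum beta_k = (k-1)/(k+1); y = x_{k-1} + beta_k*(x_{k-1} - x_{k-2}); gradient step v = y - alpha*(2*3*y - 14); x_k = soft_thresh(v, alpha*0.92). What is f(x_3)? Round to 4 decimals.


FISTA on f(x) = 3*x^2 - 14*x + 0.92*|x|
L = 6, alpha = 0.1161
Iteration 1: beta = 0.0, y = -3.5393 + 0.0*(-3.5393 + 3.5393) = -3.5393
  grad(y) = -35.2358, v = y - alpha*grad = 0.5516
  prox(v) = soft_thresh(0.5516, 0.1068) = 0.4448
Iteration 2: beta = 0.3333, y = 0.4448 + 0.3333*(0.4448 + 3.5393) = 1.7728
  grad(y) = -3.3633, v = y - alpha*grad = 2.1633
  prox(v) = soft_thresh(2.1633, 0.1068) = 2.0565
Iteration 3: beta = 0.5, y = 2.0565 + 0.5*(2.0565 - 0.4448) = 2.8623
  grad(y) = 3.1738, v = y - alpha*grad = 2.4938
  prox(v) = soft_thresh(2.4938, 0.1068) = 2.387
f(x_3) = 3*2.387^2 - 14*2.387 + 0.92*|2.387| = -14.1286


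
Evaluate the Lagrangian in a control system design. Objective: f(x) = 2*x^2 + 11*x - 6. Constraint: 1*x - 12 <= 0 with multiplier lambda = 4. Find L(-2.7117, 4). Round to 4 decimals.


Step 1: Evaluate f(x).
f(-2.7117) = 2*(-2.7117)^2 + 11*(-2.7117) - 6 = -21.1221
Step 2: Evaluate g(x).
g(-2.7117) = 1*-2.7117 - 12 = -14.7117
Step 3: Compute Lagrangian.
L = -21.1221 + 4*-14.7117 = -79.9689


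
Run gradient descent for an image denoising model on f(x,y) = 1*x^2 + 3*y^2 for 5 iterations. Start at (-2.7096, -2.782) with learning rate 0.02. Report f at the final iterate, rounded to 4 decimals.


Gradient descent on f(x,y) = 1*x^2 + 3*y^2.
Starting point: (-2.7096, -2.782), alpha = 0.02
Step 1: grad_x = 2*1*-2.7096 = -5.4192, grad_y = 2*3*-2.782 = -16.692
  x_1 = -2.7096 - 0.02*-5.4192 = -2.6012
  y_1 = -2.782 - 0.02*-16.692 = -2.4482
Step 2: grad_x = 2*1*-2.6012 = -5.2024, grad_y = 2*3*-2.4482 = -14.689
  x_2 = -2.6012 - 0.02*-5.2024 = -2.4972
  y_2 = -2.4482 - 0.02*-14.689 = -2.1544
Step 3: grad_x = 2*1*-2.4972 = -4.9943, grad_y = 2*3*-2.1544 = -12.9263
  x_3 = -2.4972 - 0.02*-4.9943 = -2.3973
  y_3 = -2.1544 - 0.02*-12.9263 = -1.8959
Step 4: grad_x = 2*1*-2.3973 = -4.7946, grad_y = 2*3*-1.8959 = -11.3751
  x_4 = -2.3973 - 0.02*-4.7946 = -2.3014
  y_4 = -1.8959 - 0.02*-11.3751 = -1.6684
Step 5: grad_x = 2*1*-2.3014 = -4.6028, grad_y = 2*3*-1.6684 = -10.0101
  x_5 = -2.3014 - 0.02*-4.6028 = -2.2093
  y_5 = -1.6684 - 0.02*-10.0101 = -1.4682
f(-2.2093, -1.4682) = 1*(-2.2093)^2 + 3*(-1.4682)^2 = 11.3476


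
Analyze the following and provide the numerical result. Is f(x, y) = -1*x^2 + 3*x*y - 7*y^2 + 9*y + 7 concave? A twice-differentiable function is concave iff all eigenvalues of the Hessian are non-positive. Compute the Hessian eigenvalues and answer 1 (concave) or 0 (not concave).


The Hessian of f(x,y) = -1*x^2 + 3*x*y - 7*y^2 + 9*y + 7 is:
H = [[-2, 3], [3, -14]]
Trace = -2 - 14 = -16
Determinant = -2*-14 - (3)^2 = 19
Discriminant = (-16)^2 - 4*19 = 180.0
Eigenvalues: lambda_1 = -14.7082, lambda_2 = -1.2918
The function is concave.

1


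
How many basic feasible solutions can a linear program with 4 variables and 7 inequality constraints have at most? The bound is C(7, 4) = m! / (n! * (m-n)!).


Each vertex corresponds to some choice of n active constraints out of m, so the number of vertices is at most C(m, n) = m! / (n!(m-n)!).
m = 7, n = 4
Numerator: 7 * 6 * 5 * 4
Denominator: 4! = 24
C(7, 4) = 35


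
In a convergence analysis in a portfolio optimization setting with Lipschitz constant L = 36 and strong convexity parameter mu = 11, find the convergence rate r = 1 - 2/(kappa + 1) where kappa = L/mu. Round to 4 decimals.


Step 1: Compute the condition number.
kappa = L/mu = 36/11 = 3.2727
Step 2: Compute the convergence rate.
r = 1 - 2/(kappa + 1) = 1 - 2*mu/(L + mu) = (L - mu)/(L + mu) = 25/47 = 0.5319


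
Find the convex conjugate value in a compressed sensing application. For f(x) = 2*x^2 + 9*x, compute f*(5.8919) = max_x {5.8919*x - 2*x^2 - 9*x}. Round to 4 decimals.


f*(y) = sup_x {y*x - a*x^2 - b*x} = sup_x {(y-b)*x - a*x^2}
FOC: (y - b) - 2a*x = 0 => x* = (y - b)/(2a)
x* = (5.8919 - 9)/(2*2) = -0.777
f*(5.8919) = (y-b)^2/(4a) = (5.8919 - 9)^2/(4*2)
= 9.6603/8 = 1.2075


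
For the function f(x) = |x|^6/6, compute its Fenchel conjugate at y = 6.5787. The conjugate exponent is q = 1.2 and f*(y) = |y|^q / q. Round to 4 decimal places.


The conjugate exponent q satisfies 1/p + 1/q = 1.
p = 6, so q = 6/(6 - 1) = 1.2
|y|^q = 6.5787^1.2 = 9.5889
f*(6.5787) = 9.5889 / 1.2 = 7.9907


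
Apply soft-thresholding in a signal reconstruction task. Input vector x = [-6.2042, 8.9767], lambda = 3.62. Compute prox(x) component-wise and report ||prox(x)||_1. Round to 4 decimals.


Soft-thresholding with lambda = 3.62:
prox(-6.2042) = sign(-6.2042)*max(|-6.2042| - 3.62, 0) = -2.5842
prox(8.9767) = sign(8.9767)*max(|8.9767| - 3.62, 0) = 5.3567
prox(x) = [-2.5842, 5.3567]
||prox(x)||_1 = 2.5842 + 5.3567 = 7.9409


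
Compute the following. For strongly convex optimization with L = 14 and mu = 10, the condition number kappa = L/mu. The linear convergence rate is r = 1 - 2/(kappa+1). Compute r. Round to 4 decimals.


Step 1: Compute the condition number.
kappa = L/mu = 14/10 = 1.4
Step 2: Compute the convergence rate.
r = 1 - 2/(kappa + 1) = 1 - 2*mu/(L + mu) = (L - mu)/(L + mu) = 4/24 = 0.1667


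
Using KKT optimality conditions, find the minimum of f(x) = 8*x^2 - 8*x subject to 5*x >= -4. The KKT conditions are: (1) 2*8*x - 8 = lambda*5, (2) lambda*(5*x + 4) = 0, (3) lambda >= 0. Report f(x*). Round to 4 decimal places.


Step 1: Try lambda = 0 (constraint inactive).
Stationarity: 2*8*x - 8 = 0
x* = 8/(2*8) = 0.5
Check constraint: 5*0.5 = 2.5 >= -4 -- satisfied.
Step 2: Compute optimal value.
f(x*) = 8*0.5^2 - 8*0.5 = -2.0


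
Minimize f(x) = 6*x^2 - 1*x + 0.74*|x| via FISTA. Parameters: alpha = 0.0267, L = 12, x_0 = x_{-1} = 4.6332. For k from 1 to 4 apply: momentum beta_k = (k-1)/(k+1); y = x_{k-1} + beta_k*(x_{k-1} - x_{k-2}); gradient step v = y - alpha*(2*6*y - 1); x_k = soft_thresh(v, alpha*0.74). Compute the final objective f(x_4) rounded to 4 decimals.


FISTA on f(x) = 6*x^2 - 1*x + 0.74*|x|
L = 12, alpha = 0.0267
Iteration 1: beta = 0.0, y = 4.6332 + 0.0*(4.6332 - 4.6332) = 4.6332
  grad(y) = 54.5984, v = y - alpha*grad = 3.1754
  prox(v) = soft_thresh(3.1754, 0.0198) = 3.1557
Iteration 2: beta = 0.3333, y = 3.1557 + 0.3333*(3.1557 - 4.6332) = 2.6632
  grad(y) = 30.9578, v = y - alpha*grad = 1.8366
  prox(v) = soft_thresh(1.8366, 0.0198) = 1.8168
Iteration 3: beta = 0.5, y = 1.8168 + 0.5*(1.8168 - 3.1557) = 1.1474
  grad(y) = 12.7688, v = y - alpha*grad = 0.8065
  prox(v) = soft_thresh(0.8065, 0.0198) = 0.7867
Iteration 4: beta = 0.6, y = 0.7867 + 0.6*(0.7867 - 1.8168) = 0.1687
  grad(y) = 1.0238, v = y - alpha*grad = 0.1413
  prox(v) = soft_thresh(0.1413, 0.0198) = 0.1216
f(x_4) = 6*0.1216^2 - 1*0.1216 + 0.74*|0.1216| = 0.0571


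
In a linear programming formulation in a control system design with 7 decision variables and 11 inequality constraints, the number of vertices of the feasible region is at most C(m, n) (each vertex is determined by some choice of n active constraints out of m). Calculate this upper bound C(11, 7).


Each vertex corresponds to some choice of n active constraints out of m, so the number of vertices is at most C(m, n) = m! / (n!(m-n)!).
m = 11, n = 7
Numerator: 11 * 10 * 9 * 8 * 7 * 6 * 5
Denominator: 7! = 5040
C(11, 7) = 330


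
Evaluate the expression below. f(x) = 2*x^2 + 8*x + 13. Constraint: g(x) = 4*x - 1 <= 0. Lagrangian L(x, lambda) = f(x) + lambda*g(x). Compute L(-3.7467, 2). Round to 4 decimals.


Step 1: Evaluate f(x).
f(-3.7467) = 2*(-3.7467)^2 + 8*(-3.7467) + 13 = 11.1019
Step 2: Evaluate g(x).
g(-3.7467) = 4*-3.7467 - 1 = -15.9868
Step 3: Compute Lagrangian.
L = 11.1019 + 2*-15.9868 = -20.8717


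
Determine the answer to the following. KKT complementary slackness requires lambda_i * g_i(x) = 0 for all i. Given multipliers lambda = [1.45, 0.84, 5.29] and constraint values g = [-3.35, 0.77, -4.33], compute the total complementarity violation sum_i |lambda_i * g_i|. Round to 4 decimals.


KKT complementary slackness check:
lambda_1 * g_1 = 1.45 * -3.35 = -4.8575
lambda_2 * g_2 = 0.84 * 0.77 = 0.6468
lambda_3 * g_3 = 5.29 * -4.33 = -22.9057
Total violation = 4.8575 + 0.6468 + 22.9057 = 28.41


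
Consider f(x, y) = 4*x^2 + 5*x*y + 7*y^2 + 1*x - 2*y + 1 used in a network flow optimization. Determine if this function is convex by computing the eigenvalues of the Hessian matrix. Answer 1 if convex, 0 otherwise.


The Hessian of f(x,y) = 4*x^2 + 5*x*y + 7*y^2 + 1*x - 2*y + 1 is:
H = [[8, 5], [5, 14]]
Trace = 8 + 14 = 22
Determinant = 8*14 - (5)^2 = 87
Discriminant = (22)^2 - 4*87 = 136.0
Eigenvalues: lambda_1 = 5.169, lambda_2 = 16.831
The function is convex.

1


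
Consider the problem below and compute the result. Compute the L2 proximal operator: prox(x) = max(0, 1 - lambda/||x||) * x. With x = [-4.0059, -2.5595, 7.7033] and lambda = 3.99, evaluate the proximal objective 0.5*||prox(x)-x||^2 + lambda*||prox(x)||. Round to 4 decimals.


Step 1: Compute ||x||.
||x|| = 9.052
Step 2: Compute scaling factor.
scale = max(0, 1 - 3.99/9.052) = 0.5592
Step 3: prox(x) = [-2.2402, -1.4313, 4.3078]
||prox(x)|| = 5.062
Step 4: Proximal objective.
0.5*||prox-x||^2 = 7.9601
lambda*||prox|| = 20.1974
Total = 28.1575


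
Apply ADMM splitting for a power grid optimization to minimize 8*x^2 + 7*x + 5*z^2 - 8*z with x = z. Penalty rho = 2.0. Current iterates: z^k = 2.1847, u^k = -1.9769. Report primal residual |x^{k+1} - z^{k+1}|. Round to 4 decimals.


ADMM iteration with rho = 2.0, z^k = 2.1847, u^k = -1.9769
Step 1: x-update.
Minimize 8*x^2 + 7*x + (2.0/2)*(x - 2.1847 - 1.9769)^2
FOC: (2*8 + 2.0)*x = -7 + 2.0*(2.1847 + 1.9769)
x^{k+1} = 0.0735
Step 2: z-update.
Minimize 5*z^2 - 8*z + (2.0/2)*(0.0735 - z - 1.9769)^2
FOC: (2*5 + 2.0)*z = 8 + 2.0*(0.0735 - 1.9769)
z^{k+1} = 0.3494
Step 3: u-update.
u^{k+1} = -1.9769 + 0.0735 - 0.3494 = -2.2528
Step 4: Primal residual = |0.0735 - 0.3494| = 0.2759


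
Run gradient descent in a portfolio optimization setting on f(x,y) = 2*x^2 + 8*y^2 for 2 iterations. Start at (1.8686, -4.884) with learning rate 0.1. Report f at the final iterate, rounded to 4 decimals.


Gradient descent on f(x,y) = 2*x^2 + 8*y^2.
Starting point: (1.8686, -4.884), alpha = 0.1
Step 1: grad_x = 2*2*1.8686 = 7.4744, grad_y = 2*8*-4.884 = -78.144
  x_1 = 1.8686 - 0.1*7.4744 = 1.1212
  y_1 = -4.884 - 0.1*-78.144 = 2.9304
Step 2: grad_x = 2*2*1.1212 = 4.4846, grad_y = 2*8*2.9304 = 46.8864
  x_2 = 1.1212 - 0.1*4.4846 = 0.6727
  y_2 = 2.9304 - 0.1*46.8864 = -1.7582
f(0.6727, -1.7582) = 2*0.6727^2 + 8*(-1.7582)^2 = 25.6363


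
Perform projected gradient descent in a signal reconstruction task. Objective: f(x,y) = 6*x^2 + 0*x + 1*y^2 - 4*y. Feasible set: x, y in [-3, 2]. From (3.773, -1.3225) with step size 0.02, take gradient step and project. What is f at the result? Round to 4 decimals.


Step 1: Compute gradient at (3.773, -1.3225).
grad_x = 2*6*3.773 + 0 = 45.276
grad_y = 2*1*-1.3225 - 4 = -6.645
Step 2: Gradient step.
x_raw = 3.773 - 0.02*45.276 = 2.8675
y_raw = -1.3225 - 0.02*-6.645 = -1.1896
Step 3: Project onto [-3, 2].
x_proj = clip(2.8675) = 2.0
y_proj = clip(-1.1896) = -1.1896
Step 4: Evaluate f.
f(2.0, -1.1896) = 30.1735


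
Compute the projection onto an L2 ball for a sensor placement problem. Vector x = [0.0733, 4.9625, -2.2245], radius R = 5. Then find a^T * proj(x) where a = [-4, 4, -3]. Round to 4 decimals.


Step 1: Compute ||x|| (intermediates to 6 decimals).
||x|| = sqrt(0.0733^2 + 4.9625^2 + (-2.2245)^2) = 5.438766
Step 2: Project.
Since ||x|| > R, scale = R/||x|| = 5/5.438766 = 0.919326, proj(x) = scale * x
proj(x) = [0.067387, 4.562155, -2.045041]
Step 3: Dot product.
a^T * proj(x) = -4*0.067387 + 4*4.562155 - 3*(-2.045041) = 24.1142


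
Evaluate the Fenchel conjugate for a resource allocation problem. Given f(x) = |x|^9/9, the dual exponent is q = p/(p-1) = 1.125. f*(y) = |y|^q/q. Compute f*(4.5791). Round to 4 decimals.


The conjugate exponent q satisfies 1/p + 1/q = 1.
p = 9, so q = 9/(9 - 1) = 1.125
|y|^q = 4.5791^1.125 = 5.5383
f*(4.5791) = 5.5383 / 1.125 = 4.9229


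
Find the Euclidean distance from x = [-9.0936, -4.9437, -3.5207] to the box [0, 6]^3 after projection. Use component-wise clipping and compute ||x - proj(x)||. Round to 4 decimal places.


Project each component onto [0, 6].
clip(-9.0936) = 0.0, clip(-4.9437) = 0.0, clip(-3.5207) = 0.0
Projection = [0.0, 0.0, 0.0]
Squared diffs: [82.6936, 24.4402, 12.3953]
Distance = sqrt(119.5291) = 10.9329


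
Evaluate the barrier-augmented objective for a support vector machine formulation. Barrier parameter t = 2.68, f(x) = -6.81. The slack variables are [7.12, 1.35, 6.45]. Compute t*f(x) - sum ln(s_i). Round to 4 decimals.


Step 1: Compute log-barrier.
ln values: [1.9629, 0.3001, 1.8641]
phi = -(1.9629 + 0.3001 + 1.8641) = -4.1271
Step 2: Compute augmented objective.
t*f(x) = 2.68*-6.81 = -18.2508
Total = -18.2508 - 4.1271 = -22.3779


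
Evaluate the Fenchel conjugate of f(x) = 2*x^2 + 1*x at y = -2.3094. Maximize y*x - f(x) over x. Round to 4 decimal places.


f*(y) = sup_x {y*x - a*x^2 - b*x} = sup_x {(y-b)*x - a*x^2}
FOC: (y - b) - 2a*x = 0 => x* = (y - b)/(2a)
x* = (-2.3094 - 1)/(2*2) = -0.8274
f*(-2.3094) = (y-b)^2/(4a) = (-2.3094 - 1)^2/(4*2)
= 10.9521/8 = 1.369


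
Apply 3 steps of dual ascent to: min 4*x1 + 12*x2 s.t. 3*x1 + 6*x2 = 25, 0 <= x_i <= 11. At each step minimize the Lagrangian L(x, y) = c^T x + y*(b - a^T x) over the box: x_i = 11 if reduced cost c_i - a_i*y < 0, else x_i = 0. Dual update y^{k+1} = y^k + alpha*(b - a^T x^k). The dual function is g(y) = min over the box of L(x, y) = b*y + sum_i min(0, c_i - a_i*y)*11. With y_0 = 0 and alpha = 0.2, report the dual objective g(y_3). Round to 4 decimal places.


Dual ascent for LP: min 4*x1 + 12*x2, 3*x1 + 6*x2 = 25, 0 <= x_i <= 11
Step 1: y^k = 0.0, reduced costs: (4.0, 12.0)
  x^k = (0.0, 0.0), subgradient = b - a^T x = 25.0
  y^{k+1} = 0.0 + 0.2*25.0 = 5.0
Step 2: y^k = 5.0, reduced costs: (-11.0, -18.0)
  x^k = (11.0, 11.0), subgradient = b - a^T x = -74.0
  y^{k+1} = 5.0 + 0.2*-74.0 = -9.8
Step 3: y^k = -9.8, reduced costs: (33.4, 70.8)
  x^k = (0.0, 0.0), subgradient = b - a^T x = 25.0
  y^{k+1} = -9.8 + 0.2*25.0 = -4.8
Dual objective at y_3 = -4.8: reduced costs (18.4, 40.8), box minimizer x = (0.0, 0.0)
g(y_3) = b*y + (c1 - a1*y)*x1 + (c2 - a2*y)*x2 = 25*(-4.8) + 18.4*0.0 + 40.8*0.0 = -120.0 + 0.0 + 0.0 = -120.0


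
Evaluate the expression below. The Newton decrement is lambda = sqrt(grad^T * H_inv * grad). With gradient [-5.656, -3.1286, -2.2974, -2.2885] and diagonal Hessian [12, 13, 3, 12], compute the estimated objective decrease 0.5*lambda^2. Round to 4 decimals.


Step 1: H is diagonal, so H^(-1) * g = [-0.4713, -0.2407, -0.7658, -0.1907].
Step 2: g^T H^(-1) g = sum_i g_i^2 / H_ii
  = (-5.656)^2/12 + (-3.1286)^2/13 + (-2.2974)^2/3 + (-2.2885)^2/12
  = 2.6659 + 0.7529 + 1.7593 + 0.4364 = 5.6146
Step 3: Objective decrease = 0.5 * g^T H^(-1) g = 2.8073


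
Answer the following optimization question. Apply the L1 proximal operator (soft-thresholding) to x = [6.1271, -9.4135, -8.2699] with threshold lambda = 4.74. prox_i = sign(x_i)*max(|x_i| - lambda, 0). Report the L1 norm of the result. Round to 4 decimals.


Soft-thresholding with lambda = 4.74:
prox(6.1271) = sign(6.1271)*max(|6.1271| - 4.74, 0) = 1.3871
prox(-9.4135) = sign(-9.4135)*max(|-9.4135| - 4.74, 0) = -4.6735
prox(-8.2699) = sign(-8.2699)*max(|-8.2699| - 4.74, 0) = -3.5299
prox(x) = [1.3871, -4.6735, -3.5299]
||prox(x)||_1 = 1.3871 + 4.6735 + 3.5299 = 9.5905


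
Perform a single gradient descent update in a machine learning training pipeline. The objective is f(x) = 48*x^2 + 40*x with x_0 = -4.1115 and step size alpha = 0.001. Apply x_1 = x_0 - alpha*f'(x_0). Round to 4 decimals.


We compute the gradient at x_0 and apply the update.
f'(x) = 96*x + 40
f'(-4.1115) = 96*-4.1115 + 40 = -354.704
x_1 = -4.1115 - 0.001*-354.704 = -3.7568


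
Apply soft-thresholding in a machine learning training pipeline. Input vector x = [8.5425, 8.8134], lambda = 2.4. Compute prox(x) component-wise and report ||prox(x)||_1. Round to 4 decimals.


Soft-thresholding with lambda = 2.4:
prox(8.5425) = sign(8.5425)*max(|8.5425| - 2.4, 0) = 6.1425
prox(8.8134) = sign(8.8134)*max(|8.8134| - 2.4, 0) = 6.4134
prox(x) = [6.1425, 6.4134]
||prox(x)||_1 = 6.1425 + 6.4134 = 12.5559


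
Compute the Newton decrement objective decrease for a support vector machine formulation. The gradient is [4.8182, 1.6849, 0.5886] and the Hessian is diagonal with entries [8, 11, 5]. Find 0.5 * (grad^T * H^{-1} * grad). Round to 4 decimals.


Step 1: H is diagonal, so H^(-1) * g = [0.6023, 0.1532, 0.1177].
Step 2: g^T H^(-1) g = sum_i g_i^2 / H_ii
  = (4.8182)^2/8 + (1.6849)^2/11 + (0.5886)^2/5
  = 2.9019 + 0.2581 + 0.0693 = 3.2293
Step 3: Objective decrease = 0.5 * g^T H^(-1) g = 1.6146


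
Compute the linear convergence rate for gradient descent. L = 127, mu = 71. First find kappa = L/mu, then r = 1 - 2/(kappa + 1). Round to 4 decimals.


Step 1: Compute the condition number.
kappa = L/mu = 127/71 = 1.7887
Step 2: Compute the convergence rate.
r = 1 - 2/(kappa + 1) = 1 - 2*mu/(L + mu) = (L - mu)/(L + mu) = 56/198 = 0.2828


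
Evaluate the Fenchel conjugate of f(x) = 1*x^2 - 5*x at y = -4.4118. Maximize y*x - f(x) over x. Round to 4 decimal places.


f*(y) = sup_x {y*x - a*x^2 - b*x} = sup_x {(y-b)*x - a*x^2}
FOC: (y - b) - 2a*x = 0 => x* = (y - b)/(2a)
x* = (-4.4118 + 5)/(2*1) = 0.2941
f*(-4.4118) = (y-b)^2/(4a) = (-4.4118 + 5)^2/(4*1)
= 0.346/4 = 0.0865


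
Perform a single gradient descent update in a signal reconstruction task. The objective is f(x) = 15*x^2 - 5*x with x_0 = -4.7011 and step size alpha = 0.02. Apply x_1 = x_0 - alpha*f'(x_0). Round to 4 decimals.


We compute the gradient at x_0 and apply the update.
f'(x) = 30*x - 5
f'(-4.7011) = 30*-4.7011 - 5 = -146.033
x_1 = -4.7011 - 0.02*-146.033 = -1.7804


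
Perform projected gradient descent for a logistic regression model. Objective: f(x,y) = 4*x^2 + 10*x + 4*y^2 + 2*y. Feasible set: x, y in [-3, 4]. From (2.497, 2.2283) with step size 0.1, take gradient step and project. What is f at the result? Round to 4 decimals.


Step 1: Compute gradient at (2.497, 2.2283).
grad_x = 2*4*2.497 + 10 = 29.976
grad_y = 2*4*2.2283 + 2 = 19.8264
Step 2: Gradient step.
x_raw = 2.497 - 0.1*29.976 = -0.5006
y_raw = 2.2283 - 0.1*19.8264 = 0.2457
Step 3: Project onto [-3, 4].
x_proj = clip(-0.5006) = -0.5006
y_proj = clip(0.2457) = 0.2457
Step 4: Evaluate f.
f(-0.5006, 0.2457) = -3.2709


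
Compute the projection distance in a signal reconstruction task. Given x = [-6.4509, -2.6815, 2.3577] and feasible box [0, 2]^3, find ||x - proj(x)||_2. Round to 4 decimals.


Project each component onto [0, 2].
clip(-6.4509) = 0.0, clip(-2.6815) = 0.0, clip(2.3577) = 2.0
Projection = [0.0, 0.0, 2.0]
Squared diffs: [41.6141, 7.1904, 0.1279]
Distance = sqrt(48.9324) = 6.9952


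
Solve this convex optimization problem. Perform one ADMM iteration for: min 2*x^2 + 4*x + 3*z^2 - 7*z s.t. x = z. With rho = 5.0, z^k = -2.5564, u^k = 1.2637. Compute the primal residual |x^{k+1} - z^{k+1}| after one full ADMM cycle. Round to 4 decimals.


ADMM iteration with rho = 5.0, z^k = -2.5564, u^k = 1.2637
Step 1: x-update.
Minimize 2*x^2 + 4*x + (5.0/2)*(x + 2.5564 + 1.2637)^2
FOC: (2*2 + 5.0)*x = -4 + 5.0*(-2.5564 - 1.2637)
x^{k+1} = -2.5667
Step 2: z-update.
Minimize 3*z^2 - 7*z + (5.0/2)*(-2.5667 - z + 1.2637)^2
FOC: (2*3 + 5.0)*z = 7 + 5.0*(-2.5667 + 1.2637)
z^{k+1} = 0.0441
Step 3: u-update.
u^{k+1} = 1.2637 - 2.5667 - 0.0441 = -1.3471
Step 4: Primal residual = |-2.5667 - 0.0441| = 2.6108


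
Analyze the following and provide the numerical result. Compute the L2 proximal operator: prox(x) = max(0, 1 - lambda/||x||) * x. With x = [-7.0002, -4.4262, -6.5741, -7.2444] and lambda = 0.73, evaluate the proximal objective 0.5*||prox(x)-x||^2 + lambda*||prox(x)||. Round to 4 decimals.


Step 1: Compute ||x||.
||x|| = 12.8177
Step 2: Compute scaling factor.
scale = max(0, 1 - 0.73/12.8177) = 0.943
Step 3: prox(x) = [-6.6015, -4.1741, -6.1997, -6.8318]
||prox(x)|| = 12.0877
Step 4: Proximal objective.
0.5*||prox-x||^2 = 0.2665
lambda*||prox|| = 8.824
Total = 9.0905


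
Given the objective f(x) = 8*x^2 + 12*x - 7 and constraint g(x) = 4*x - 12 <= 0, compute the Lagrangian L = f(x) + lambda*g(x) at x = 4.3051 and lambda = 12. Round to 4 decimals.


Step 1: Evaluate f(x).
f(4.3051) = 8*4.3051^2 + 12*4.3051 - 7 = 192.9323
Step 2: Evaluate g(x).
g(4.3051) = 4*4.3051 - 12 = 5.2204
Step 3: Compute Lagrangian.
L = 192.9323 + 12*5.2204 = 255.5771


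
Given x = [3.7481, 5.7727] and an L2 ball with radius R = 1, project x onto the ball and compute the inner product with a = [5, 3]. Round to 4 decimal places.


Step 1: Compute ||x|| (intermediates to 6 decimals).
||x|| = sqrt(3.7481^2 + 5.7727^2) = 6.882755
Step 2: Project.
Since ||x|| > R, scale = R/||x|| = 1/6.882755 = 0.145291, proj(x) = scale * x
proj(x) = [0.544565, 0.838721]
Step 3: Dot product.
a^T * proj(x) = 5*0.544565 + 3*0.838721 = 5.239


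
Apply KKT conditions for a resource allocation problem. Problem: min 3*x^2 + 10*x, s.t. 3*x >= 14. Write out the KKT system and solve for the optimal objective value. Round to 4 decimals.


Step 1: Try lambda = 0 (constraint inactive).
x_unc = -10/(2*3) = -1.6667
Check: 3*-1.6667 = -5.0001 < 14 -- violated!
Step 2: Constraint must be active: 3*x = 14
x* = 14/3 = 4.6667 (rounded; the exact value 14/3 is used below)
lambda = (2*3*(14/3) + 10)/3 = 12.6667
Step 3: Compute optimal value.
f(x*) = 3*(14/3)^2 + 10*(14/3) = 112.0


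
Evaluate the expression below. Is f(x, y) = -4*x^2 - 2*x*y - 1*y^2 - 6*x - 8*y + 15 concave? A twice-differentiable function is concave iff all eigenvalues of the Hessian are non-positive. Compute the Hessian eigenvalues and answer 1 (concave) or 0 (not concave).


The Hessian of f(x,y) = -4*x^2 - 2*x*y - 1*y^2 - 6*x - 8*y + 15 is:
H = [[-8, -2], [-2, -2]]
Trace = -8 - 2 = -10
Determinant = -8*-2 - (-2)^2 = 12
Discriminant = (-10)^2 - 4*12 = 52.0
Eigenvalues: lambda_1 = -8.6056, lambda_2 = -1.3944
The function is concave.

1


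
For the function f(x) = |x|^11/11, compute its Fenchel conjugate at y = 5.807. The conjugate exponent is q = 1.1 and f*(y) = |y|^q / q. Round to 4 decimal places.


The conjugate exponent q satisfies 1/p + 1/q = 1.
p = 11, so q = 11/(11 - 1) = 1.1
|y|^q = 5.807^1.1 = 6.9238
f*(5.807) = 6.9238 / 1.1 = 6.2944


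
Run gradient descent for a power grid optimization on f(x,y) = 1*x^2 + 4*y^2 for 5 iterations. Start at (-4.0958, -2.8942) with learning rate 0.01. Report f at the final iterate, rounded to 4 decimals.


Gradient descent on f(x,y) = 1*x^2 + 4*y^2.
Starting point: (-4.0958, -2.8942), alpha = 0.01
Step 1: grad_x = 2*1*-4.0958 = -8.1916, grad_y = 2*4*-2.8942 = -23.1536
  x_1 = -4.0958 - 0.01*-8.1916 = -4.0139
  y_1 = -2.8942 - 0.01*-23.1536 = -2.6627
Step 2: grad_x = 2*1*-4.0139 = -8.0278, grad_y = 2*4*-2.6627 = -21.3013
  x_2 = -4.0139 - 0.01*-8.0278 = -3.9336
  y_2 = -2.6627 - 0.01*-21.3013 = -2.4497
Step 3: grad_x = 2*1*-3.9336 = -7.8672, grad_y = 2*4*-2.4497 = -19.5972
  x_3 = -3.9336 - 0.01*-7.8672 = -3.8549
  y_3 = -2.4497 - 0.01*-19.5972 = -2.2537
Step 4: grad_x = 2*1*-3.8549 = -7.7099, grad_y = 2*4*-2.2537 = -18.0294
  x_4 = -3.8549 - 0.01*-7.7099 = -3.7778
  y_4 = -2.2537 - 0.01*-18.0294 = -2.0734
Step 5: grad_x = 2*1*-3.7778 = -7.5557, grad_y = 2*4*-2.0734 = -16.5871
  x_5 = -3.7778 - 0.01*-7.5557 = -3.7023
  y_5 = -2.0734 - 0.01*-16.5871 = -1.9075
f(-3.7023, -1.9075) = 1*(-3.7023)^2 + 4*(-1.9075)^2 = 28.2613


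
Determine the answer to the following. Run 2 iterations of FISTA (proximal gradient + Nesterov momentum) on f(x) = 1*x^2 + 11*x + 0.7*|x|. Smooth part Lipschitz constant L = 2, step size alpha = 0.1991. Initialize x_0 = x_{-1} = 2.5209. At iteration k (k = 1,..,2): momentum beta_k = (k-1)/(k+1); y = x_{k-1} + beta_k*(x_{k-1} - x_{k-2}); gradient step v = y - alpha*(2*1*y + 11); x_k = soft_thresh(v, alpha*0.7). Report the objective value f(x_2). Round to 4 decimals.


FISTA on f(x) = 1*x^2 + 11*x + 0.7*|x|
L = 2, alpha = 0.1991
Iteration 1: beta = 0.0, y = 2.5209 + 0.0*(2.5209 - 2.5209) = 2.5209
  grad(y) = 16.0418, v = y - alpha*grad = -0.673
  prox(v) = soft_thresh(-0.673, 0.1394) = -0.5337
Iteration 2: beta = 0.3333, y = -0.5337 + 0.3333*(-0.5337 - 2.5209) = -1.5518
  grad(y) = 7.8963, v = y - alpha*grad = -3.124
  prox(v) = soft_thresh(-3.124, 0.1394) = -2.9846
f(x_2) = 1*(-2.9846)^2 + 11*(-2.9846) + 0.7*|-2.9846| = -21.8337


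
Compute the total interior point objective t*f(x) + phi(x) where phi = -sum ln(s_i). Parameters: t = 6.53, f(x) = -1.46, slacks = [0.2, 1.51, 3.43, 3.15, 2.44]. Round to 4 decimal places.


Step 1: Compute log-barrier.
ln values: [-1.6094, 0.4121, 1.2326, 1.1474, 0.892]
phi = -(-1.6094 + 0.4121 + 1.2326 + 1.1474 + 0.892) = -2.0746
Step 2: Compute augmented objective.
t*f(x) = 6.53*-1.46 = -9.5338
Total = -9.5338 - 2.0746 = -11.6084


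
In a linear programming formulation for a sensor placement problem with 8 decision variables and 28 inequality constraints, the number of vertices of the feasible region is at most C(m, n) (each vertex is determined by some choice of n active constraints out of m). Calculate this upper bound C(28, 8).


Each vertex corresponds to some choice of n active constraints out of m, so the number of vertices is at most C(m, n) = m! / (n!(m-n)!).
m = 28, n = 8
Numerator: 28 * 27 * 26 * 25 * 24 * 23 * 22 * 21
Denominator: 8! = 40320
C(28, 8) = 3108105


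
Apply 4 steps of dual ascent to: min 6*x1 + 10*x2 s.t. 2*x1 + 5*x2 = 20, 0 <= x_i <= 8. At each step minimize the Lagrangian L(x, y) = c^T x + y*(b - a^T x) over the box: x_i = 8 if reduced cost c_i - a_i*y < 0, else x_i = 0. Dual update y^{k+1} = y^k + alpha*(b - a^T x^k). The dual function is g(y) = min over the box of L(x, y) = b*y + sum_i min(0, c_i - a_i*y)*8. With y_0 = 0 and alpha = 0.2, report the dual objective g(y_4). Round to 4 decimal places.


Dual ascent for LP: min 6*x1 + 10*x2, 2*x1 + 5*x2 = 20, 0 <= x_i <= 8
Step 1: y^k = 0.0, reduced costs: (6.0, 10.0)
  x^k = (0.0, 0.0), subgradient = b - a^T x = 20.0
  y^{k+1} = 0.0 + 0.2*20.0 = 4.0
Step 2: y^k = 4.0, reduced costs: (-2.0, -10.0)
  x^k = (8.0, 8.0), subgradient = b - a^T x = -36.0
  y^{k+1} = 4.0 + 0.2*-36.0 = -3.2
Step 3: y^k = -3.2, reduced costs: (12.4, 26.0)
  x^k = (0.0, 0.0), subgradient = b - a^T x = 20.0
  y^{k+1} = -3.2 + 0.2*20.0 = 0.8
Step 4: y^k = 0.8, reduced costs: (4.4, 6.0)
  x^k = (0.0, 0.0), subgradient = b - a^T x = 20.0
  y^{k+1} = 0.8 + 0.2*20.0 = 4.8
Dual objective at y_4 = 4.8: reduced costs (-3.6, -14.0), box minimizer x = (8.0, 8.0)
g(y_4) = b*y + (c1 - a1*y)*x1 + (c2 - a2*y)*x2 = 20*4.8 + (-3.6)*8.0 + (-14.0)*8.0 = 96.0 - 28.8 - 112.0 = -44.8


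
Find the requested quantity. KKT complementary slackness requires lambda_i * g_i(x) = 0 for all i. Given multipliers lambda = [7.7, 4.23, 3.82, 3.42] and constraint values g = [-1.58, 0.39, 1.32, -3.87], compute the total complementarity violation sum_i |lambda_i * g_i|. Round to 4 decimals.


KKT complementary slackness check:
lambda_1 * g_1 = 7.7 * -1.58 = -12.166
lambda_2 * g_2 = 4.23 * 0.39 = 1.6497
lambda_3 * g_3 = 3.82 * 1.32 = 5.0424
lambda_4 * g_4 = 3.42 * -3.87 = -13.2354
Total violation = 12.166 + 1.6497 + 5.0424 + 13.2354 = 32.0935


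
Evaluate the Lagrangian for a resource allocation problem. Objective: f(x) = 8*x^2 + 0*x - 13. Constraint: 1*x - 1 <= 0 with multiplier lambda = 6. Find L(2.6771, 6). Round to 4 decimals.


Step 1: Evaluate f(x).
f(2.6771) = 8*2.6771^2 + 0*2.6771 - 13 = 44.3349
Step 2: Evaluate g(x).
g(2.6771) = 1*2.6771 - 1 = 1.6771
Step 3: Compute Lagrangian.
L = 44.3349 + 6*1.6771 = 54.3975


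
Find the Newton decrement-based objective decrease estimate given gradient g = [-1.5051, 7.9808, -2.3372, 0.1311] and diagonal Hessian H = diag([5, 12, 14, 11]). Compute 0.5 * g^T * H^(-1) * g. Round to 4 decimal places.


Step 1: H is diagonal, so H^(-1) * g = [-0.301, 0.6651, -0.1669, 0.0119].
Step 2: g^T H^(-1) g = sum_i g_i^2 / H_ii
  = (-1.5051)^2/5 + (7.9808)^2/12 + (-2.3372)^2/14 + (0.1311)^2/11
  = 0.4531 + 5.3078 + 0.3902 + 0.0016 = 6.1526
Step 3: Objective decrease = 0.5 * g^T H^(-1) g = 3.0763


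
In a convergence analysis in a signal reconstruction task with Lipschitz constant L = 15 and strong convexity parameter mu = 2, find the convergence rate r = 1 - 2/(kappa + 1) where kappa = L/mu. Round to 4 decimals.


Step 1: Compute the condition number.
kappa = L/mu = 15/2 = 7.5
Step 2: Compute the convergence rate.
r = 1 - 2/(kappa + 1) = 1 - 2*mu/(L + mu) = (L - mu)/(L + mu) = 13/17 = 0.7647


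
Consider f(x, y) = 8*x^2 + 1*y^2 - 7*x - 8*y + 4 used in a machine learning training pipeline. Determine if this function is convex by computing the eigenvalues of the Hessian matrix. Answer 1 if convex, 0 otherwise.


The Hessian of f(x,y) = 8*x^2 + 1*y^2 - 7*x - 8*y + 4 is:
H = [[16, 0], [0, 2]]
Trace = 16 + 2 = 18
Determinant = 16*2 - (0)^2 = 32
Discriminant = (18)^2 - 4*32 = 196.0
Eigenvalues: lambda_1 = 2.0, lambda_2 = 16.0
The function is convex.

1


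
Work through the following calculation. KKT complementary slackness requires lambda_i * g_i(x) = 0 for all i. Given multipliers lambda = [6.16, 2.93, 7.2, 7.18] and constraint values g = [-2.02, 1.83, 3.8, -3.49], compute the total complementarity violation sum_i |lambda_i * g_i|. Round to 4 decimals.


KKT complementary slackness check:
lambda_1 * g_1 = 6.16 * -2.02 = -12.4432
lambda_2 * g_2 = 2.93 * 1.83 = 5.3619
lambda_3 * g_3 = 7.2 * 3.8 = 27.36
lambda_4 * g_4 = 7.18 * -3.49 = -25.0582
Total violation = 12.4432 + 5.3619 + 27.36 + 25.0582 = 70.2233


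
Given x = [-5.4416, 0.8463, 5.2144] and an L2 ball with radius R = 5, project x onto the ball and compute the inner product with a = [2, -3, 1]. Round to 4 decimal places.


Step 1: Compute ||x|| (intermediates to 6 decimals).
||x|| = sqrt((-5.4416)^2 + 0.8463^2 + 5.2144^2) = 7.58401
Step 2: Project.
Since ||x|| > R, scale = R/||x|| = 5/7.58401 = 0.659282, proj(x) = scale * x
proj(x) = [-3.587549, 0.55795, 3.43776]
Step 3: Dot product.
a^T * proj(x) = 2*(-3.587549) - 3*0.55795 + 1*3.43776 = -5.4112
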